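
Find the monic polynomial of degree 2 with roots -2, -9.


A monic polynomial with roots -2, -9 is:
p(x) = (x + 2)(x + 9)
After multiplying by (x + 2): x + 2
After multiplying by (x + 9): x^2 + 11x + 18

x^2 + 11x + 18


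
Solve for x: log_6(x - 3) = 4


Convert to exponential form: x - 3 = 6^4 = 1296
x = 1296 + 3 = 1299
Check: log_6(1299 - 3) = log_6(1296) = log_6(1296) = 4 ✓

x = 1299


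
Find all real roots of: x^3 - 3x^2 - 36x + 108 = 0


Let p(x) = x^3 - 3x^2 - 36x + 108. By the rational root theorem (leading coefficient 1), any rational root is an integer divisor of 108: try ±1, ±2, ... in turn.
Test x = 1: value = 70 ≠ 0.
Test x = -1: value = 140 ≠ 0.
Test x = 2: value = 32 ≠ 0.
Test x = -2: value = 160 ≠ 0.
Test x = 3: value = 0 ✓, so (x - 3) is a factor.
Synthetic division by (x - 3): bring down 1; 1(3) - 3 = 0; 0(3) - 36 = -36; (-36)(3) + 108 = 0 → quotient x^2 - 36, remainder 0.
Solve the quadratic x^2 - 36 = 0: discriminant = 0^2 - 4(1)(-36) = 0 + 144 = 144.
sqrt(144) = 12, so x = (0 ± 12)/2: x = 6 or x = -6.

x = -6, x = 3, x = 6


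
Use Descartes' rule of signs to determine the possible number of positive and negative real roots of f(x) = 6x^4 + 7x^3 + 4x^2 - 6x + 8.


Descartes' rule of signs:

For positive roots, count sign changes in f(x) = 6x^4 + 7x^3 + 4x^2 - 6x + 8:
Signs of coefficients: +, +, +, -, +
Number of sign changes: 2
Possible positive real roots: 2, 0

For negative roots, examine f(-x) = 6x^4 - 7x^3 + 4x^2 + 6x + 8:
Signs of coefficients: +, -, +, +, +
Number of sign changes: 2
Possible negative real roots: 2, 0

Positive roots: 2 or 0; Negative roots: 2 or 0


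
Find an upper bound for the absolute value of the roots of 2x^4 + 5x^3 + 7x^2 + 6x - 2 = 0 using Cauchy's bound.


Cauchy's bound: all roots r satisfy |r| <= 1 + max(|a_i/a_n|) for i = 0,...,n-1
where a_n is the leading coefficient.

Coefficients: [2, 5, 7, 6, -2]
Leading coefficient a_n = 2
Ratios |a_i/a_n|: 5/2, 7/2, 3, 1
Maximum ratio: 7/2
Cauchy's bound: |r| <= 1 + 7/2 = 9/2

Upper bound = 9/2


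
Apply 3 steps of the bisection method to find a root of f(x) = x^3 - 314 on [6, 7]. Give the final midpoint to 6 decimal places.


f(x) = x^3 - 314
f(6) = -98 < 0
f(7) = 29 > 0

Step 1: midpoint = (6.000000 + 7.000000)/2 = 6.500000
  f(6.500000) = -39.375000
  f(mid) < 0, so root is in [6.500000, 7.000000]

Step 2: midpoint = (6.500000 + 7.000000)/2 = 6.750000
  f(6.750000) = -6.453125
  f(mid) < 0, so root is in [6.750000, 7.000000]

Step 3: midpoint = (6.750000 + 7.000000)/2 = 6.875000
  f(6.875000) = 10.951172
  f(mid) > 0, so root is in [6.750000, 6.875000]

midpoint = 6.875000


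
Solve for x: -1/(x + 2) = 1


Multiply both sides by (x + 2): -1 = 1(x + 2)
Distribute: -1 = x + 2
x = -1 - 2 = -3
x = -3

x = -3


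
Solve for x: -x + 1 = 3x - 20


Starting with: -x + 1 = 3x - 20
Move all x terms to left: (-1 - 3)x = -20 - 1
Simplify: -4x = -21
Divide both sides by -4: x = 21/4

x = 21/4


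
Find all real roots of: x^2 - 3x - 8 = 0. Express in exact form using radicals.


Using the quadratic formula: x = (-b ± sqrt(b^2 - 4ac)) / (2a)
Here a = 1, b = -3, c = -8
Discriminant = b^2 - 4ac = (-3)^2 - 4(1)(-8) = 9 + 32 = 41
Since discriminant = 41 > 0, there are two real roots.
x = (3 ± sqrt(41)) / 2
Numerically: x ≈ 4.7016 or x ≈ -1.7016

x = (3 + sqrt(41)) / 2 or x = (3 - sqrt(41)) / 2


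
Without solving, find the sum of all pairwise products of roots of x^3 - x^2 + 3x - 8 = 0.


By Vieta's formulas for x^3 + bx^2 + cx + d = 0:
  r1 + r2 + r3 = -b/a = 1
  r1*r2 + r1*r3 + r2*r3 = c/a = 3
  r1*r2*r3 = -d/a = 8


Sum of pairwise products = 3


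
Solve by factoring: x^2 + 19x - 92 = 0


We need two numbers that multiply to -92 and add to 19.
Those numbers are -4 and 23 (since (-4) * 23 = -92 and (-4) + 23 = 19).
So x^2 + 19x - 92 = (x - 4)(x + 23) = 0
Setting each factor to zero: x = 4 or x = -23

x = -23, x = 4


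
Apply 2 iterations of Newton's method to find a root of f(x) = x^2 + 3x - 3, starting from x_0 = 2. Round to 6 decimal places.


Newton's method: x_(n+1) = x_n - f(x_n)/f'(x_n)
f(x) = x^2 + 3x - 3
f'(x) = 2x + 3

Iteration 1:
  f(2.000000) = 7.000000
  f'(2.000000) = 7.000000
  x_1 = 2.000000 - (7.000000)/(7.000000) = 1.000000

Iteration 2:
  f(1.000000) = 1.000000
  f'(1.000000) = 5.000000
  x_2 = 1.000000 - (1.000000)/(5.000000) = 0.800000

x_2 = 0.800000


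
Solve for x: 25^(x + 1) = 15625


Express both sides with the same base.
15625 = 25^3
Since the bases match, equate exponents: x + 1 = 3
So x = 3 - (1) = 2

x = 2


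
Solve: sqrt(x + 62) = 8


Square both sides: x + 62 = 8^2 = 64
x = 64 - 62 = 2
x = 2
Check: sqrt(1*2 + 62) = sqrt(64) = 8 ✓

x = 2


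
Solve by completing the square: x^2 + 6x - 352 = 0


Start: x^2 + 6x - 352 = 0
Move constant: x^2 + 6x = 352
Half of 6 is 3, squared is 9
Add 9 to both sides: x^2 + 6x + 9 = 361
(x + 3)^2 = 361
x + 3 = ±19
x = -3 + 19 = 16 or x = -3 - 19 = -22

x = -22, x = 16


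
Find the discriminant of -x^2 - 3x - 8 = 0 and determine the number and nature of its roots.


For ax^2 + bx + c = 0, discriminant D = b^2 - 4ac
Here a = -1, b = -3, c = -8
D = (-3)^2 - 4(-1)(-8) = 9 - 32 = -23

D = -23 < 0
The equation has no real roots (2 complex conjugate roots).

Discriminant = -23, no real roots (2 complex conjugate roots)


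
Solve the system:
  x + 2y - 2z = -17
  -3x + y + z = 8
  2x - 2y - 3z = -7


Using Cramer's rule. Expand each determinant along the first row.
D  = 1*[1*(-3) - 1*(-2)] - 2*[(-3)*(-3) - 1*2] + (-2)*[(-3)*(-2) - 1*2]
  = 1*(-1) - 2*(7) + (-2)*(4) = -23
Dx = (-17)*[1*(-3) - 1*(-2)] - 2*[8*(-3) - 1*(-7)] + (-2)*[8*(-2) - 1*(-7)]
  = (-17)*(-1) - 2*(-17) + (-2)*(-9) = 69
Dy = 1*[8*(-3) - 1*(-7)] - (-17)*[(-3)*(-3) - 1*2] + (-2)*[(-3)*(-7) - 8*2]
  = 1*(-17) - (-17)*(7) + (-2)*(5) = 92
Dz = 1*[1*(-7) - 8*(-2)] - 2*[(-3)*(-7) - 8*2] + (-17)*[(-3)*(-2) - 1*2]
  = 1*(9) - 2*(5) + (-17)*(4) = -69
x = Dx/D = 69/-23 = -3, y = Dy/D = 92/-23 = -4, z = Dz/D = -69/-23 = 3
Check eq1: (1)(-3) + (2)(-4) + (-2)(3) = -17 = -17 ✓
Check eq2: (-3)(-3) + (1)(-4) + (1)(3) = 8 = 8 ✓
Check eq3: (2)(-3) + (-2)(-4) + (-3)(3) = -7 = -7 ✓

x = -3, y = -4, z = 3


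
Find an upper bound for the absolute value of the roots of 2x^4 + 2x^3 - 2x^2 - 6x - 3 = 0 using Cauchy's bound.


Cauchy's bound: all roots r satisfy |r| <= 1 + max(|a_i/a_n|) for i = 0,...,n-1
where a_n is the leading coefficient.

Coefficients: [2, 2, -2, -6, -3]
Leading coefficient a_n = 2
Ratios |a_i/a_n|: 1, 1, 3, 3/2
Maximum ratio: 3
Cauchy's bound: |r| <= 1 + 3 = 4

Upper bound = 4


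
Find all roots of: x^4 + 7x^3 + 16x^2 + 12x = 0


The constant term is 0, so x = 0 is a root. Factor out x:
  x^3 + 7x^2 + 16x + 12 = 0
Let p(x) = x^3 + 7x^2 + 16x + 12. By the rational root theorem (leading coefficient 1), any rational root is an integer divisor of 12: try ±1, ±2, ... in turn.
Test x = 1: value = 36 ≠ 0.
Test x = -1: value = 2 ≠ 0.
Test x = 2: value = 80 ≠ 0.
Test x = -2: value = 0 ✓, so (x + 2) is a factor.
Synthetic division by (x + 2): bring down 1; 1(-2) + 7 = 5; 5(-2) + 16 = 6; 6(-2) + 12 = 0 → quotient x^2 + 5x + 6, remainder 0.
Solve the quadratic x^2 + 5x + 6 = 0: discriminant = 5^2 - 4(1)(6) = 25 - 24 = 1.
sqrt(1) = 1, so x = (-5 ± 1)/2: x = -2 or x = -3.
Collecting all roots found:

x = -3, x = -2 (multiplicity 2), x = 0


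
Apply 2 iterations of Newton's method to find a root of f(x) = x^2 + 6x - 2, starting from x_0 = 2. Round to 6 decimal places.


Newton's method: x_(n+1) = x_n - f(x_n)/f'(x_n)
f(x) = x^2 + 6x - 2
f'(x) = 2x + 6

Iteration 1:
  f(2.000000) = 14.000000
  f'(2.000000) = 10.000000
  x_1 = 2.000000 - (14.000000)/(10.000000) = 0.600000

Iteration 2:
  f(0.600000) = 1.960000
  f'(0.600000) = 7.200000
  x_2 = 0.600000 - (1.960000)/(7.200000) = 0.327778

x_2 = 0.327778


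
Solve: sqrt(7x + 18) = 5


Square both sides: 7x + 18 = 5^2 = 25
7x = 25 - 18 = 7
x = 1
Check: sqrt(7*1 + 18) = sqrt(25) = 5 ✓

x = 1


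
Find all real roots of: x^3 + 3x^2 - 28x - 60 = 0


Let p(x) = x^3 + 3x^2 - 28x - 60. By the rational root theorem (leading coefficient 1), any rational root is an integer divisor of 60: try ±1, ±2, ... in turn.
Test x = 1: value = -84 ≠ 0.
Test x = -1: value = -30 ≠ 0.
Test x = 2: value = -96 ≠ 0.
Test x = -2: value = 0 ✓, so (x + 2) is a factor.
Synthetic division by (x + 2): bring down 1; 1(-2) + 3 = 1; 1(-2) - 28 = -30; (-30)(-2) - 60 = 0 → quotient x^2 + x - 30, remainder 0.
Solve the quadratic x^2 + x - 30 = 0: discriminant = 1^2 - 4(1)(-30) = 1 + 120 = 121.
sqrt(121) = 11, so x = (-1 ± 11)/2: x = 5 or x = -6.

x = -6, x = -2, x = 5


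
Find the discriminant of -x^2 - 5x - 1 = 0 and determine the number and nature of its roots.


For ax^2 + bx + c = 0, discriminant D = b^2 - 4ac
Here a = -1, b = -5, c = -1
D = (-5)^2 - 4(-1)(-1) = 25 - 4 = 21

D = 21 > 0 but not a perfect square
The equation has 2 distinct real irrational roots.

Discriminant = 21, 2 distinct real irrational roots


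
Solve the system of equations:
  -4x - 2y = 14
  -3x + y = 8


Using Cramer's rule:
Determinant D = (-4)(1) - (-3)(-2) = -4 - 6 = -10
Dx = (14)(1) - (8)(-2) = 14 + 16 = 30
Dy = (-4)(8) - (-3)(14) = -32 + 42 = 10
x = Dx/D = 30/-10 = -3
y = Dy/D = 10/-10 = -1

x = -3, y = -1


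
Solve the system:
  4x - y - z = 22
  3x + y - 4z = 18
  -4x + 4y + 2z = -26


Using Cramer's rule. Expand each determinant along the first row.
D  = 4*[1*2 - (-4)*4] - (-1)*[3*2 - (-4)*(-4)] + (-1)*[3*4 - 1*(-4)]
  = 4*(18) - (-1)*(-10) + (-1)*(16) = 46
Dx = 22*[1*2 - (-4)*4] - (-1)*[18*2 - (-4)*(-26)] + (-1)*[18*4 - 1*(-26)]
  = 22*(18) - (-1)*(-68) + (-1)*(98) = 230
Dy = 4*[18*2 - (-4)*(-26)] - 22*[3*2 - (-4)*(-4)] + (-1)*[3*(-26) - 18*(-4)]
  = 4*(-68) - 22*(-10) + (-1)*(-6) = -46
Dz = 4*[1*(-26) - 18*4] - (-1)*[3*(-26) - 18*(-4)] + 22*[3*4 - 1*(-4)]
  = 4*(-98) - (-1)*(-6) + 22*(16) = -46
x = Dx/D = 230/46 = 5, y = Dy/D = -46/46 = -1, z = Dz/D = -46/46 = -1
Check eq1: (4)(5) + (-1)(-1) + (-1)(-1) = 22 = 22 ✓
Check eq2: (3)(5) + (1)(-1) + (-4)(-1) = 18 = 18 ✓
Check eq3: (-4)(5) + (4)(-1) + (2)(-1) = -26 = -26 ✓

x = 5, y = -1, z = -1


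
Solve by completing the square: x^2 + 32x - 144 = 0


Start: x^2 + 32x - 144 = 0
Move constant: x^2 + 32x = 144
Half of 32 is 16, squared is 256
Add 256 to both sides: x^2 + 32x + 256 = 400
(x + 16)^2 = 400
x + 16 = ±20
x = -16 + 20 = 4 or x = -16 - 20 = -36

x = -36, x = 4


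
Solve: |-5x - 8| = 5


An absolute value equation |expr| = 5 gives two cases:
Case 1: -5x - 8 = 5
  -5x = 13, so x = -13/5
Case 2: -5x - 8 = -5
  -5x = 3, so x = -3/5

x = -13/5, x = -3/5


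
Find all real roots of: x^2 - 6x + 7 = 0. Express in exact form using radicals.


Using the quadratic formula: x = (-b ± sqrt(b^2 - 4ac)) / (2a)
Here a = 1, b = -6, c = 7
Discriminant = b^2 - 4ac = (-6)^2 - 4(1)(7) = 36 - 28 = 8
Since discriminant = 8 > 0, there are two real roots.
x = (6 ± 2*sqrt(2)) / 2
Simplifying: x = 3 ± sqrt(2)
Numerically: x ≈ 4.4142 or x ≈ 1.5858

x = 3 + sqrt(2) or x = 3 - sqrt(2)


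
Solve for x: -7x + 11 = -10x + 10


Starting with: -7x + 11 = -10x + 10
Move all x terms to left: (-7 + 10)x = 10 - 11
Simplify: 3x = -1
Divide both sides by 3: x = -1/3

x = -1/3


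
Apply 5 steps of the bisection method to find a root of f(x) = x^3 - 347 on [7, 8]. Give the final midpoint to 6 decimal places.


f(x) = x^3 - 347
f(7) = -4 < 0
f(8) = 165 > 0

Step 1: midpoint = (7.000000 + 8.000000)/2 = 7.500000
  f(7.500000) = 74.875000
  f(mid) > 0, so root is in [7.000000, 7.500000]

Step 2: midpoint = (7.000000 + 7.500000)/2 = 7.250000
  f(7.250000) = 34.078125
  f(mid) > 0, so root is in [7.000000, 7.250000]

Step 3: midpoint = (7.000000 + 7.250000)/2 = 7.125000
  f(7.125000) = 14.705078
  f(mid) > 0, so root is in [7.000000, 7.125000]

Step 4: midpoint = (7.000000 + 7.125000)/2 = 7.062500
  f(7.062500) = 5.269775
  f(mid) > 0, so root is in [7.000000, 7.062500]

Step 5: midpoint = (7.000000 + 7.062500)/2 = 7.031250
  f(7.031250) = 0.614288
  f(mid) > 0, so root is in [7.000000, 7.031250]

midpoint = 7.031250


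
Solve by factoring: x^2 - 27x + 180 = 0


We need two numbers that multiply to 180 and add to -27.
Those numbers are -12 and -15 (since (-12) * (-15) = 180 and (-12) + (-15) = -27).
So x^2 - 27x + 180 = (x - 12)(x - 15) = 0
Setting each factor to zero: x = 12 or x = 15

x = 12, x = 15


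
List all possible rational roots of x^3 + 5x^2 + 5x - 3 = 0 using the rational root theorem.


Rational root theorem: possible roots are ±p/q where:
  p divides the constant term (-3): p ∈ {1, 3}
  q divides the leading coefficient (1): q ∈ {1}

All possible rational roots: -3, -1, 1, 3

-3, -1, 1, 3


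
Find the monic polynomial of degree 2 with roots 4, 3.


A monic polynomial with roots 4, 3 is:
p(x) = (x - 4)(x - 3)
After multiplying by (x - 4): x - 4
After multiplying by (x - 3): x^2 - 7x + 12

x^2 - 7x + 12


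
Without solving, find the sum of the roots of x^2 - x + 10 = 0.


By Vieta's formulas for ax^2 + bx + c = 0:
  Sum of roots = -b/a
  Product of roots = c/a

Here a = 1, b = -1, c = 10
Sum = -(-1)/1 = 1
Product = 10/1 = 10

Sum = 1


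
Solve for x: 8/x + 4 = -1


Subtract 4 from both sides: 8/x = -5
Multiply both sides by x: 8 = -5 * x
Divide by -5: x = -8/5

x = -8/5


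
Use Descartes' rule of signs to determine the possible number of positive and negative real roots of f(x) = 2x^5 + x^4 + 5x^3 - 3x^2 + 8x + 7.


Descartes' rule of signs:

For positive roots, count sign changes in f(x) = 2x^5 + x^4 + 5x^3 - 3x^2 + 8x + 7:
Signs of coefficients: +, +, +, -, +, +
Number of sign changes: 2
Possible positive real roots: 2, 0

For negative roots, examine f(-x) = -2x^5 + x^4 - 5x^3 - 3x^2 - 8x + 7:
Signs of coefficients: -, +, -, -, -, +
Number of sign changes: 3
Possible negative real roots: 3, 1

Positive roots: 2 or 0; Negative roots: 3 or 1


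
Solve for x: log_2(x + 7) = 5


Convert to exponential form: x + 7 = 2^5 = 32
x = 32 - 7 = 25
Check: log_2(25 + 7) = log_2(32) = log_2(32) = 5 ✓

x = 25


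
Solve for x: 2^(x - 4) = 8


Express both sides with the same base.
8 = 2^3
Since the bases match, equate exponents: x - 4 = 3
So x = 3 - (-4) = 7

x = 7


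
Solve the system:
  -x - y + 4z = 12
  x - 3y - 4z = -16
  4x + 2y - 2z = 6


Using Cramer's rule. Expand each determinant along the first row.
D  = (-1)*[(-3)*(-2) - (-4)*2] - (-1)*[1*(-2) - (-4)*4] + 4*[1*2 - (-3)*4]
  = (-1)*(14) - (-1)*(14) + 4*(14) = 56
Dx = 12*[(-3)*(-2) - (-4)*2] - (-1)*[(-16)*(-2) - (-4)*6] + 4*[(-16)*2 - (-3)*6]
  = 12*(14) - (-1)*(56) + 4*(-14) = 168
Dy = (-1)*[(-16)*(-2) - (-4)*6] - 12*[1*(-2) - (-4)*4] + 4*[1*6 - (-16)*4]
  = (-1)*(56) - 12*(14) + 4*(70) = 56
Dz = (-1)*[(-3)*6 - (-16)*2] - (-1)*[1*6 - (-16)*4] + 12*[1*2 - (-3)*4]
  = (-1)*(14) - (-1)*(70) + 12*(14) = 224
x = Dx/D = 168/56 = 3, y = Dy/D = 56/56 = 1, z = Dz/D = 224/56 = 4
Check eq1: (-1)(3) + (-1)(1) + (4)(4) = 12 = 12 ✓
Check eq2: (1)(3) + (-3)(1) + (-4)(4) = -16 = -16 ✓
Check eq3: (4)(3) + (2)(1) + (-2)(4) = 6 = 6 ✓

x = 3, y = 1, z = 4


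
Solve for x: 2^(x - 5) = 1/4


Express both sides with the same base.
1/4 = 2^(-2)
Since the bases match, equate exponents: x - 5 = -2
So x = -2 - (-5) = 3

x = 3


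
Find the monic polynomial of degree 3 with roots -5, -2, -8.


A monic polynomial with roots -5, -2, -8 is:
p(x) = (x + 5)(x + 2)(x + 8)
After multiplying by (x + 5): x + 5
After multiplying by (x + 2): x^2 + 7x + 10
After multiplying by (x + 8): x^3 + 15x^2 + 66x + 80

x^3 + 15x^2 + 66x + 80


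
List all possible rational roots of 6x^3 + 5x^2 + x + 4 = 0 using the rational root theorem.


Rational root theorem: possible roots are ±p/q where:
  p divides the constant term (4): p ∈ {1, 2, 4}
  q divides the leading coefficient (6): q ∈ {1, 2, 3, 6}

All possible rational roots: -4, -2, -4/3, -1, -2/3, -1/2, -1/3, -1/6, 1/6, 1/3, 1/2, 2/3, 1, 4/3, 2, 4

-4, -2, -4/3, -1, -2/3, -1/2, -1/3, -1/6, 1/6, 1/3, 1/2, 2/3, 1, 4/3, 2, 4


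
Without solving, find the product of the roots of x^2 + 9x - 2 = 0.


By Vieta's formulas for ax^2 + bx + c = 0:
  Sum of roots = -b/a
  Product of roots = c/a

Here a = 1, b = 9, c = -2
Sum = -(9)/1 = -9
Product = -2/1 = -2

Product = -2


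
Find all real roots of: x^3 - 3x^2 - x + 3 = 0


Let p(x) = x^3 - 3x^2 - x + 3. By the rational root theorem (leading coefficient 1), any rational root is an integer divisor of 3: try ±1, ±2, ... in turn.
Test x = 1: value = 0 ✓, so (x - 1) is a factor.
Synthetic division by (x - 1): bring down 1; 1(1) - 3 = -2; (-2)(1) - 1 = -3; (-3)(1) + 3 = 0 → quotient x^2 - 2x - 3, remainder 0.
Solve the quadratic x^2 - 2x - 3 = 0: discriminant = (-2)^2 - 4(1)(-3) = 4 + 12 = 16.
sqrt(16) = 4, so x = (2 ± 4)/2: x = 3 or x = -1.

x = -1, x = 1, x = 3


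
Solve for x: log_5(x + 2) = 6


Convert to exponential form: x + 2 = 5^6 = 15625
x = 15625 - 2 = 15623
Check: log_5(15623 + 2) = log_5(15625) = log_5(15625) = 6 ✓

x = 15623


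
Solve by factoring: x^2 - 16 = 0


We need two numbers that multiply to -16 and add to 0.
Those numbers are -4 and 4 (since (-4) * 4 = -16 and (-4) + 4 = 0).
So x^2 - 16 = (x - 4)(x + 4) = 0
Setting each factor to zero: x = 4 or x = -4

x = -4, x = 4


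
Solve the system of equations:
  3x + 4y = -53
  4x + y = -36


Using Cramer's rule:
Determinant D = (3)(1) - (4)(4) = 3 - 16 = -13
Dx = (-53)(1) - (-36)(4) = -53 + 144 = 91
Dy = (3)(-36) - (4)(-53) = -108 + 212 = 104
x = Dx/D = 91/-13 = -7
y = Dy/D = 104/-13 = -8

x = -7, y = -8


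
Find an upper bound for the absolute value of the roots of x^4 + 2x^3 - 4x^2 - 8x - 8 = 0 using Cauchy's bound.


Cauchy's bound: all roots r satisfy |r| <= 1 + max(|a_i/a_n|) for i = 0,...,n-1
where a_n is the leading coefficient.

Coefficients: [1, 2, -4, -8, -8]
Leading coefficient a_n = 1
Ratios |a_i/a_n|: 2, 4, 8, 8
Maximum ratio: 8
Cauchy's bound: |r| <= 1 + 8 = 9

Upper bound = 9


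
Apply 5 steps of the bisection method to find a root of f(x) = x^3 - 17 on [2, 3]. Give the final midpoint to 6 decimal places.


f(x) = x^3 - 17
f(2) = -9 < 0
f(3) = 10 > 0

Step 1: midpoint = (2.000000 + 3.000000)/2 = 2.500000
  f(2.500000) = -1.375000
  f(mid) < 0, so root is in [2.500000, 3.000000]

Step 2: midpoint = (2.500000 + 3.000000)/2 = 2.750000
  f(2.750000) = 3.796875
  f(mid) > 0, so root is in [2.500000, 2.750000]

Step 3: midpoint = (2.500000 + 2.750000)/2 = 2.625000
  f(2.625000) = 1.087891
  f(mid) > 0, so root is in [2.500000, 2.625000]

Step 4: midpoint = (2.500000 + 2.625000)/2 = 2.562500
  f(2.562500) = -0.173584
  f(mid) < 0, so root is in [2.562500, 2.625000]

Step 5: midpoint = (2.562500 + 2.625000)/2 = 2.593750
  f(2.593750) = 0.449554
  f(mid) > 0, so root is in [2.562500, 2.593750]

midpoint = 2.593750


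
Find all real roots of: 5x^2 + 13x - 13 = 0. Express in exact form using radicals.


Using the quadratic formula: x = (-b ± sqrt(b^2 - 4ac)) / (2a)
Here a = 5, b = 13, c = -13
Discriminant = b^2 - 4ac = 13^2 - 4(5)(-13) = 169 + 260 = 429
Since discriminant = 429 > 0, there are two real roots.
x = (-13 ± sqrt(429)) / 10
Numerically: x ≈ 0.7712 or x ≈ -3.3712

x = (-13 + sqrt(429)) / 10 or x = (-13 - sqrt(429)) / 10


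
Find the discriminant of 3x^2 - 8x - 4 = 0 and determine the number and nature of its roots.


For ax^2 + bx + c = 0, discriminant D = b^2 - 4ac
Here a = 3, b = -8, c = -4
D = (-8)^2 - 4(3)(-4) = 64 + 48 = 112

D = 112 > 0 but not a perfect square
The equation has 2 distinct real irrational roots.

Discriminant = 112, 2 distinct real irrational roots


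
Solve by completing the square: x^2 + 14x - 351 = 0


Start: x^2 + 14x - 351 = 0
Move constant: x^2 + 14x = 351
Half of 14 is 7, squared is 49
Add 49 to both sides: x^2 + 14x + 49 = 400
(x + 7)^2 = 400
x + 7 = ±20
x = -7 + 20 = 13 or x = -7 - 20 = -27

x = -27, x = 13


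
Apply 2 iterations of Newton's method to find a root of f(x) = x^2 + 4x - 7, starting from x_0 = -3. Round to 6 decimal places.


Newton's method: x_(n+1) = x_n - f(x_n)/f'(x_n)
f(x) = x^2 + 4x - 7
f'(x) = 2x + 4

Iteration 1:
  f(-3.000000) = -10.000000
  f'(-3.000000) = -2.000000
  x_1 = -3.000000 - (-10.000000)/(-2.000000) = -8.000000

Iteration 2:
  f(-8.000000) = 25.000000
  f'(-8.000000) = -12.000000
  x_2 = -8.000000 - (25.000000)/(-12.000000) = -5.916667

x_2 = -5.916667


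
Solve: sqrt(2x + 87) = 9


Square both sides: 2x + 87 = 9^2 = 81
2x = 81 - 87 = -6
x = -3
Check: sqrt(2*(-3) + 87) = sqrt(81) = 9 ✓

x = -3


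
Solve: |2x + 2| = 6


An absolute value equation |expr| = 6 gives two cases:
Case 1: 2x + 2 = 6
  2x = 4, so x = 2
Case 2: 2x + 2 = -6
  2x = -8, so x = -4

x = -4, x = 2


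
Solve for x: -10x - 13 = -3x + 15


Starting with: -10x - 13 = -3x + 15
Move all x terms to left: (-10 + 3)x = 15 + 13
Simplify: -7x = 28
Divide both sides by -7: x = -4

x = -4


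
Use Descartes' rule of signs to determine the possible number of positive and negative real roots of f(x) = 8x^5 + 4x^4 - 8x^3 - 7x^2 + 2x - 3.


Descartes' rule of signs:

For positive roots, count sign changes in f(x) = 8x^5 + 4x^4 - 8x^3 - 7x^2 + 2x - 3:
Signs of coefficients: +, +, -, -, +, -
Number of sign changes: 3
Possible positive real roots: 3, 1

For negative roots, examine f(-x) = -8x^5 + 4x^4 + 8x^3 - 7x^2 - 2x - 3:
Signs of coefficients: -, +, +, -, -, -
Number of sign changes: 2
Possible negative real roots: 2, 0

Positive roots: 3 or 1; Negative roots: 2 or 0


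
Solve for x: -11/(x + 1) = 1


Multiply both sides by (x + 1): -11 = 1(x + 1)
Distribute: -11 = x + 1
x = -11 - 1 = -12
x = -12

x = -12


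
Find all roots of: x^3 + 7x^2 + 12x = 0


The constant term is 0, so x = 0 is a root. Factor out x:
  x^2 + 7x + 12 = 0
Solve the quadratic x^2 + 7x + 12 = 0: discriminant = 7^2 - 4(1)(12) = 49 - 48 = 1.
sqrt(1) = 1, so x = (-7 ± 1)/2: x = -3 or x = -4.
Collecting all roots found:

x = -4, x = -3, x = 0


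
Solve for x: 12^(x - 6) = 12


Express both sides with the same base.
12 = 12^1
Since the bases match, equate exponents: x - 6 = 1
So x = 1 - (-6) = 7

x = 7


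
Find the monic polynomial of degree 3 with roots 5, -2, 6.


A monic polynomial with roots 5, -2, 6 is:
p(x) = (x - 5)(x + 2)(x - 6)
After multiplying by (x - 5): x - 5
After multiplying by (x + 2): x^2 - 3x - 10
After multiplying by (x - 6): x^3 - 9x^2 + 8x + 60

x^3 - 9x^2 + 8x + 60


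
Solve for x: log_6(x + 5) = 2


Convert to exponential form: x + 5 = 6^2 = 36
x = 36 - 5 = 31
Check: log_6(31 + 5) = log_6(36) = log_6(36) = 2 ✓

x = 31


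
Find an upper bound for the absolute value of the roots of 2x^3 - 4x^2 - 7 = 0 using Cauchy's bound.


Cauchy's bound: all roots r satisfy |r| <= 1 + max(|a_i/a_n|) for i = 0,...,n-1
where a_n is the leading coefficient.

Coefficients: [2, -4, 0, -7]
Leading coefficient a_n = 2
Ratios |a_i/a_n|: 2, 0, 7/2
Maximum ratio: 7/2
Cauchy's bound: |r| <= 1 + 7/2 = 9/2

Upper bound = 9/2


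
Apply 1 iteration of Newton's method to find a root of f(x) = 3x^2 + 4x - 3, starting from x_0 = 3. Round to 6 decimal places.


Newton's method: x_(n+1) = x_n - f(x_n)/f'(x_n)
f(x) = 3x^2 + 4x - 3
f'(x) = 6x + 4

Iteration 1:
  f(3.000000) = 36.000000
  f'(3.000000) = 22.000000
  x_1 = 3.000000 - (36.000000)/(22.000000) = 1.363636

x_1 = 1.363636


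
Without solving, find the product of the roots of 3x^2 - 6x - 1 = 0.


By Vieta's formulas for ax^2 + bx + c = 0:
  Sum of roots = -b/a
  Product of roots = c/a

Here a = 3, b = -6, c = -1
Sum = -(-6)/3 = 2
Product = -1/3 = -1/3

Product = -1/3


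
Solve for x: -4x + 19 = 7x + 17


Starting with: -4x + 19 = 7x + 17
Move all x terms to left: (-4 - 7)x = 17 - 19
Simplify: -11x = -2
Divide both sides by -11: x = 2/11

x = 2/11


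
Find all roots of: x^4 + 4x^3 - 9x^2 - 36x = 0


The constant term is 0, so x = 0 is a root. Factor out x:
  x^3 + 4x^2 - 9x - 36 = 0
Let p(x) = x^3 + 4x^2 - 9x - 36. By the rational root theorem (leading coefficient 1), any rational root is an integer divisor of 36: try ±1, ±2, ... in turn.
Test x = 1: value = -40 ≠ 0.
Test x = -1: value = -24 ≠ 0.
Test x = 2: value = -30 ≠ 0.
Test x = -2: value = -10 ≠ 0.
Test x = 3: value = 0 ✓, so (x - 3) is a factor.
Synthetic division by (x - 3): bring down 1; 1(3) + 4 = 7; 7(3) - 9 = 12; 12(3) - 36 = 0 → quotient x^2 + 7x + 12, remainder 0.
Solve the quadratic x^2 + 7x + 12 = 0: discriminant = 7^2 - 4(1)(12) = 49 - 48 = 1.
sqrt(1) = 1, so x = (-7 ± 1)/2: x = -3 or x = -4.
Collecting all roots found:

x = -4, x = -3, x = 0, x = 3


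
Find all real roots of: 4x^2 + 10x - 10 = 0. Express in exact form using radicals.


Using the quadratic formula: x = (-b ± sqrt(b^2 - 4ac)) / (2a)
Here a = 4, b = 10, c = -10
Discriminant = b^2 - 4ac = 10^2 - 4(4)(-10) = 100 + 160 = 260
Since discriminant = 260 > 0, there are two real roots.
x = (-10 ± 2*sqrt(65)) / 8
Simplifying: x = (-5 ± sqrt(65)) / 4
Numerically: x ≈ 0.7656 or x ≈ -3.2656

x = (-5 + sqrt(65)) / 4 or x = (-5 - sqrt(65)) / 4


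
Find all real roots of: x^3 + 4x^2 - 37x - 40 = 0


Let p(x) = x^3 + 4x^2 - 37x - 40. By the rational root theorem (leading coefficient 1), any rational root is an integer divisor of 40: try ±1, ±2, ... in turn.
Test x = 1: value = -72 ≠ 0.
Test x = -1: value = 0 ✓, so (x + 1) is a factor.
Synthetic division by (x + 1): bring down 1; 1(-1) + 4 = 3; 3(-1) - 37 = -40; (-40)(-1) - 40 = 0 → quotient x^2 + 3x - 40, remainder 0.
Solve the quadratic x^2 + 3x - 40 = 0: discriminant = 3^2 - 4(1)(-40) = 9 + 160 = 169.
sqrt(169) = 13, so x = (-3 ± 13)/2: x = 5 or x = -8.

x = -8, x = -1, x = 5


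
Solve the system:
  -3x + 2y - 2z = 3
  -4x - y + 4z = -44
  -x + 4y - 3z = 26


Using Cramer's rule. Expand each determinant along the first row.
D  = (-3)*[(-1)*(-3) - 4*4] - 2*[(-4)*(-3) - 4*(-1)] + (-2)*[(-4)*4 - (-1)*(-1)]
  = (-3)*(-13) - 2*(16) + (-2)*(-17) = 41
Dx = 3*[(-1)*(-3) - 4*4] - 2*[(-44)*(-3) - 4*26] + (-2)*[(-44)*4 - (-1)*26]
  = 3*(-13) - 2*(28) + (-2)*(-150) = 205
Dy = (-3)*[(-44)*(-3) - 4*26] - 3*[(-4)*(-3) - 4*(-1)] + (-2)*[(-4)*26 - (-44)*(-1)]
  = (-3)*(28) - 3*(16) + (-2)*(-148) = 164
Dz = (-3)*[(-1)*26 - (-44)*4] - 2*[(-4)*26 - (-44)*(-1)] + 3*[(-4)*4 - (-1)*(-1)]
  = (-3)*(150) - 2*(-148) + 3*(-17) = -205
x = Dx/D = 205/41 = 5, y = Dy/D = 164/41 = 4, z = Dz/D = -205/41 = -5
Check eq1: (-3)(5) + (2)(4) + (-2)(-5) = 3 = 3 ✓
Check eq2: (-4)(5) + (-1)(4) + (4)(-5) = -44 = -44 ✓
Check eq3: (-1)(5) + (4)(4) + (-3)(-5) = 26 = 26 ✓

x = 5, y = 4, z = -5


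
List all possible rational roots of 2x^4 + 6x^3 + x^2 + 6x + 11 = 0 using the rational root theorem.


Rational root theorem: possible roots are ±p/q where:
  p divides the constant term (11): p ∈ {1, 11}
  q divides the leading coefficient (2): q ∈ {1, 2}

All possible rational roots: -11, -11/2, -1, -1/2, 1/2, 1, 11/2, 11

-11, -11/2, -1, -1/2, 1/2, 1, 11/2, 11


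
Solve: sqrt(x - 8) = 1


Square both sides: x - 8 = 1^2 = 1
x = 1 + 8 = 9
x = 9
Check: sqrt(1*9 - 8) = sqrt(1) = 1 ✓

x = 9


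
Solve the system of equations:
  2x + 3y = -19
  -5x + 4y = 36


Using Cramer's rule:
Determinant D = (2)(4) - (-5)(3) = 8 + 15 = 23
Dx = (-19)(4) - (36)(3) = -76 - 108 = -184
Dy = (2)(36) - (-5)(-19) = 72 - 95 = -23
x = Dx/D = -184/23 = -8
y = Dy/D = -23/23 = -1

x = -8, y = -1


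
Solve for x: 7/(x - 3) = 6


Multiply both sides by (x - 3): 7 = 6(x - 3)
Distribute: 7 = 6x - 18
6x = 7 + 18 = 25
x = 25/6

x = 25/6


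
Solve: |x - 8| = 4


An absolute value equation |expr| = 4 gives two cases:
Case 1: x - 8 = 4
  x = 12, so x = 12
Case 2: x - 8 = -4
  x = 4, so x = 4

x = 4, x = 12


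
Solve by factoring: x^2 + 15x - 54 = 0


We need two numbers that multiply to -54 and add to 15.
Those numbers are -3 and 18 (since (-3) * 18 = -54 and (-3) + 18 = 15).
So x^2 + 15x - 54 = (x - 3)(x + 18) = 0
Setting each factor to zero: x = 3 or x = -18

x = -18, x = 3


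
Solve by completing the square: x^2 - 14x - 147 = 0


Start: x^2 - 14x - 147 = 0
Move constant: x^2 - 14x = 147
Half of -14 is -7, squared is 49
Add 49 to both sides: x^2 - 14x + 49 = 196
(x - 7)^2 = 196
x - 7 = ±14
x = 7 + 14 = 21 or x = 7 - 14 = -7

x = -7, x = 21


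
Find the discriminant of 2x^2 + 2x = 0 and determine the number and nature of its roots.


For ax^2 + bx + c = 0, discriminant D = b^2 - 4ac
Here a = 2, b = 2, c = 0
D = (2)^2 - 4(2)(0) = 4 - 0 = 4

D = 4 > 0 and is a perfect square (sqrt = 2)
The equation has 2 distinct real rational roots.

Discriminant = 4, 2 distinct real rational roots


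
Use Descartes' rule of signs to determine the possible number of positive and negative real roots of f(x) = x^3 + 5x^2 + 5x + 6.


Descartes' rule of signs:

For positive roots, count sign changes in f(x) = x^3 + 5x^2 + 5x + 6:
Signs of coefficients: +, +, +, +
Number of sign changes: 0
Possible positive real roots: 0

For negative roots, examine f(-x) = -x^3 + 5x^2 - 5x + 6:
Signs of coefficients: -, +, -, +
Number of sign changes: 3
Possible negative real roots: 3, 1

Positive roots: 0; Negative roots: 3 or 1


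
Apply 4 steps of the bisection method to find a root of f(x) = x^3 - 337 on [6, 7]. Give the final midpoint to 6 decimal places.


f(x) = x^3 - 337
f(6) = -121 < 0
f(7) = 6 > 0

Step 1: midpoint = (6.000000 + 7.000000)/2 = 6.500000
  f(6.500000) = -62.375000
  f(mid) < 0, so root is in [6.500000, 7.000000]

Step 2: midpoint = (6.500000 + 7.000000)/2 = 6.750000
  f(6.750000) = -29.453125
  f(mid) < 0, so root is in [6.750000, 7.000000]

Step 3: midpoint = (6.750000 + 7.000000)/2 = 6.875000
  f(6.875000) = -12.048828
  f(mid) < 0, so root is in [6.875000, 7.000000]

Step 4: midpoint = (6.875000 + 7.000000)/2 = 6.937500
  f(6.937500) = -3.105713
  f(mid) < 0, so root is in [6.937500, 7.000000]

midpoint = 6.937500


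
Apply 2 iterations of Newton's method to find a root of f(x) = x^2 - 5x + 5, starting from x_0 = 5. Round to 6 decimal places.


Newton's method: x_(n+1) = x_n - f(x_n)/f'(x_n)
f(x) = x^2 - 5x + 5
f'(x) = 2x - 5

Iteration 1:
  f(5.000000) = 5.000000
  f'(5.000000) = 5.000000
  x_1 = 5.000000 - (5.000000)/(5.000000) = 4.000000

Iteration 2:
  f(4.000000) = 1.000000
  f'(4.000000) = 3.000000
  x_2 = 4.000000 - (1.000000)/(3.000000) = 3.666667

x_2 = 3.666667


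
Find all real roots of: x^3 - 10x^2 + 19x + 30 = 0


Let p(x) = x^3 - 10x^2 + 19x + 30. By the rational root theorem (leading coefficient 1), any rational root is an integer divisor of 30: try ±1, ±2, ... in turn.
Test x = 1: value = 40 ≠ 0.
Test x = -1: value = 0 ✓, so (x + 1) is a factor.
Synthetic division by (x + 1): bring down 1; 1(-1) - 10 = -11; (-11)(-1) + 19 = 30; 30(-1) + 30 = 0 → quotient x^2 - 11x + 30, remainder 0.
Solve the quadratic x^2 - 11x + 30 = 0: discriminant = (-11)^2 - 4(1)(30) = 121 - 120 = 1.
sqrt(1) = 1, so x = (11 ± 1)/2: x = 6 or x = 5.

x = -1, x = 5, x = 6


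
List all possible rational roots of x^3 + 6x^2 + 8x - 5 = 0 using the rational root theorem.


Rational root theorem: possible roots are ±p/q where:
  p divides the constant term (-5): p ∈ {1, 5}
  q divides the leading coefficient (1): q ∈ {1}

All possible rational roots: -5, -1, 1, 5

-5, -1, 1, 5


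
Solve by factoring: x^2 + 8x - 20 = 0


We need two numbers that multiply to -20 and add to 8.
Those numbers are 10 and -2 (since 10 * (-2) = -20 and 10 + (-2) = 8).
So x^2 + 8x - 20 = (x + 10)(x - 2) = 0
Setting each factor to zero: x = -10 or x = 2

x = -10, x = 2


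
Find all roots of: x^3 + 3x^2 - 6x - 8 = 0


Let p(x) = x^3 + 3x^2 - 6x - 8. By the rational root theorem (leading coefficient 1), any rational root is an integer divisor of 8: try ±1, ±2, ... in turn.
Test x = 1: value = -10 ≠ 0.
Test x = -1: value = 0 ✓, so (x + 1) is a factor.
Synthetic division by (x + 1): bring down 1; 1(-1) + 3 = 2; 2(-1) - 6 = -8; (-8)(-1) - 8 = 0 → quotient x^2 + 2x - 8, remainder 0.
Solve the quadratic x^2 + 2x - 8 = 0: discriminant = 2^2 - 4(1)(-8) = 4 + 32 = 36.
sqrt(36) = 6, so x = (-2 ± 6)/2: x = 2 or x = -4.
Collecting all roots found:

x = -4, x = -1, x = 2


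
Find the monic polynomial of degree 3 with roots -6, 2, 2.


A monic polynomial with roots -6, 2, 2 is:
p(x) = (x + 6)(x - 2)(x - 2)
After multiplying by (x + 6): x + 6
After multiplying by (x - 2): x^2 + 4x - 12
After multiplying by (x - 2): x^3 + 2x^2 - 20x + 24

x^3 + 2x^2 - 20x + 24


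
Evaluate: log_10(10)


We need the exponent such that 10^? = 10
10^1 = 10
Therefore log_10(10) = 1

1


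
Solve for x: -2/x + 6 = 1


Subtract 6 from both sides: -2/x = -5
Multiply both sides by x: -2 = -5 * x
Divide by -5: x = 2/5

x = 2/5


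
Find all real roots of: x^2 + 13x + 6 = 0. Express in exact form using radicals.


Using the quadratic formula: x = (-b ± sqrt(b^2 - 4ac)) / (2a)
Here a = 1, b = 13, c = 6
Discriminant = b^2 - 4ac = 13^2 - 4(1)(6) = 169 - 24 = 145
Since discriminant = 145 > 0, there are two real roots.
x = (-13 ± sqrt(145)) / 2
Numerically: x ≈ -0.4792 or x ≈ -12.5208

x = (-13 + sqrt(145)) / 2 or x = (-13 - sqrt(145)) / 2


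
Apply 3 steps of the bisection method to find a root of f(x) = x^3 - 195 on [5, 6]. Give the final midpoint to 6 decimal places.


f(x) = x^3 - 195
f(5) = -70 < 0
f(6) = 21 > 0

Step 1: midpoint = (5.000000 + 6.000000)/2 = 5.500000
  f(5.500000) = -28.625000
  f(mid) < 0, so root is in [5.500000, 6.000000]

Step 2: midpoint = (5.500000 + 6.000000)/2 = 5.750000
  f(5.750000) = -4.890625
  f(mid) < 0, so root is in [5.750000, 6.000000]

Step 3: midpoint = (5.750000 + 6.000000)/2 = 5.875000
  f(5.875000) = 7.779297
  f(mid) > 0, so root is in [5.750000, 5.875000]

midpoint = 5.875000


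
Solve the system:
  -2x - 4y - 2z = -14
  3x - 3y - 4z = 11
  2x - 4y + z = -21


Using Cramer's rule. Expand each determinant along the first row.
D  = (-2)*[(-3)*1 - (-4)*(-4)] - (-4)*[3*1 - (-4)*2] + (-2)*[3*(-4) - (-3)*2]
  = (-2)*(-19) - (-4)*(11) + (-2)*(-6) = 94
Dx = (-14)*[(-3)*1 - (-4)*(-4)] - (-4)*[11*1 - (-4)*(-21)] + (-2)*[11*(-4) - (-3)*(-21)]
  = (-14)*(-19) - (-4)*(-73) + (-2)*(-107) = 188
Dy = (-2)*[11*1 - (-4)*(-21)] - (-14)*[3*1 - (-4)*2] + (-2)*[3*(-21) - 11*2]
  = (-2)*(-73) - (-14)*(11) + (-2)*(-85) = 470
Dz = (-2)*[(-3)*(-21) - 11*(-4)] - (-4)*[3*(-21) - 11*2] + (-14)*[3*(-4) - (-3)*2]
  = (-2)*(107) - (-4)*(-85) + (-14)*(-6) = -470
x = Dx/D = 188/94 = 2, y = Dy/D = 470/94 = 5, z = Dz/D = -470/94 = -5
Check eq1: (-2)(2) + (-4)(5) + (-2)(-5) = -14 = -14 ✓
Check eq2: (3)(2) + (-3)(5) + (-4)(-5) = 11 = 11 ✓
Check eq3: (2)(2) + (-4)(5) + (1)(-5) = -21 = -21 ✓

x = 2, y = 5, z = -5


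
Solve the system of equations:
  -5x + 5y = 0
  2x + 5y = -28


Using Cramer's rule:
Determinant D = (-5)(5) - (2)(5) = -25 - 10 = -35
Dx = (0)(5) - (-28)(5) = 0 + 140 = 140
Dy = (-5)(-28) - (2)(0) = 140 - 0 = 140
x = Dx/D = 140/-35 = -4
y = Dy/D = 140/-35 = -4

x = -4, y = -4


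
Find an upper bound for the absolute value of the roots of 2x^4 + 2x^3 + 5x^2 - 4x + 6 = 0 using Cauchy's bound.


Cauchy's bound: all roots r satisfy |r| <= 1 + max(|a_i/a_n|) for i = 0,...,n-1
where a_n is the leading coefficient.

Coefficients: [2, 2, 5, -4, 6]
Leading coefficient a_n = 2
Ratios |a_i/a_n|: 1, 5/2, 2, 3
Maximum ratio: 3
Cauchy's bound: |r| <= 1 + 3 = 4

Upper bound = 4


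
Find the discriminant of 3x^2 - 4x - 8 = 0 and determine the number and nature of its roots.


For ax^2 + bx + c = 0, discriminant D = b^2 - 4ac
Here a = 3, b = -4, c = -8
D = (-4)^2 - 4(3)(-8) = 16 + 96 = 112

D = 112 > 0 but not a perfect square
The equation has 2 distinct real irrational roots.

Discriminant = 112, 2 distinct real irrational roots


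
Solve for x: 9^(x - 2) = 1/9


Express both sides with the same base.
1/9 = 9^(-1)
Since the bases match, equate exponents: x - 2 = -1
So x = -1 - (-2) = 1

x = 1


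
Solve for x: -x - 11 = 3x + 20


Starting with: -x - 11 = 3x + 20
Move all x terms to left: (-1 - 3)x = 20 + 11
Simplify: -4x = 31
Divide both sides by -4: x = -31/4

x = -31/4


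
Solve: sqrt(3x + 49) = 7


Square both sides: 3x + 49 = 7^2 = 49
3x = 49 - 49 = 0
x = 0
Check: sqrt(3*0 + 49) = sqrt(49) = 7 ✓

x = 0


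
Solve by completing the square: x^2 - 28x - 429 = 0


Start: x^2 - 28x - 429 = 0
Move constant: x^2 - 28x = 429
Half of -28 is -14, squared is 196
Add 196 to both sides: x^2 - 28x + 196 = 625
(x - 14)^2 = 625
x - 14 = ±25
x = 14 + 25 = 39 or x = 14 - 25 = -11

x = -11, x = 39


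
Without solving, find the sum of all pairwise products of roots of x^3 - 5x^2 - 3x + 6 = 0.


By Vieta's formulas for x^3 + bx^2 + cx + d = 0:
  r1 + r2 + r3 = -b/a = 5
  r1*r2 + r1*r3 + r2*r3 = c/a = -3
  r1*r2*r3 = -d/a = -6


Sum of pairwise products = -3


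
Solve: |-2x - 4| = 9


An absolute value equation |expr| = 9 gives two cases:
Case 1: -2x - 4 = 9
  -2x = 13, so x = -13/2
Case 2: -2x - 4 = -9
  -2x = -5, so x = 5/2

x = -13/2, x = 5/2


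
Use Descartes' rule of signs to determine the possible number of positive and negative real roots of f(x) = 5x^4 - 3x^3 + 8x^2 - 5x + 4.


Descartes' rule of signs:

For positive roots, count sign changes in f(x) = 5x^4 - 3x^3 + 8x^2 - 5x + 4:
Signs of coefficients: +, -, +, -, +
Number of sign changes: 4
Possible positive real roots: 4, 2, 0

For negative roots, examine f(-x) = 5x^4 + 3x^3 + 8x^2 + 5x + 4:
Signs of coefficients: +, +, +, +, +
Number of sign changes: 0
Possible negative real roots: 0

Positive roots: 4 or 2 or 0; Negative roots: 0


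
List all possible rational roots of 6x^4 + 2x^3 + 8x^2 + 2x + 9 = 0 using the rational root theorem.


Rational root theorem: possible roots are ±p/q where:
  p divides the constant term (9): p ∈ {1, 3, 9}
  q divides the leading coefficient (6): q ∈ {1, 2, 3, 6}

All possible rational roots: -9, -9/2, -3, -3/2, -1, -1/2, -1/3, -1/6, 1/6, 1/3, 1/2, 1, 3/2, 3, 9/2, 9

-9, -9/2, -3, -3/2, -1, -1/2, -1/3, -1/6, 1/6, 1/3, 1/2, 1, 3/2, 3, 9/2, 9


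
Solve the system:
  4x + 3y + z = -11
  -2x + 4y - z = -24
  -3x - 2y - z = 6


Using Cramer's rule. Expand each determinant along the first row.
D  = 4*[4*(-1) - (-1)*(-2)] - 3*[(-2)*(-1) - (-1)*(-3)] + 1*[(-2)*(-2) - 4*(-3)]
  = 4*(-6) - 3*(-1) + 1*(16) = -5
Dx = (-11)*[4*(-1) - (-1)*(-2)] - 3*[(-24)*(-1) - (-1)*6] + 1*[(-24)*(-2) - 4*6]
  = (-11)*(-6) - 3*(30) + 1*(24) = 0
Dy = 4*[(-24)*(-1) - (-1)*6] - (-11)*[(-2)*(-1) - (-1)*(-3)] + 1*[(-2)*6 - (-24)*(-3)]
  = 4*(30) - (-11)*(-1) + 1*(-84) = 25
Dz = 4*[4*6 - (-24)*(-2)] - 3*[(-2)*6 - (-24)*(-3)] + (-11)*[(-2)*(-2) - 4*(-3)]
  = 4*(-24) - 3*(-84) + (-11)*(16) = -20
x = Dx/D = 0/-5 = 0, y = Dy/D = 25/-5 = -5, z = Dz/D = -20/-5 = 4
Check eq1: (4)(0) + (3)(-5) + (1)(4) = -11 = -11 ✓
Check eq2: (-2)(0) + (4)(-5) + (-1)(4) = -24 = -24 ✓
Check eq3: (-3)(0) + (-2)(-5) + (-1)(4) = 6 = 6 ✓

x = 0, y = -5, z = 4


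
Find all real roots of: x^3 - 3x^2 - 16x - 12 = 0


Let p(x) = x^3 - 3x^2 - 16x - 12. By the rational root theorem (leading coefficient 1), any rational root is an integer divisor of 12: try ±1, ±2, ... in turn.
Test x = 1: value = -30 ≠ 0.
Test x = -1: value = 0 ✓, so (x + 1) is a factor.
Synthetic division by (x + 1): bring down 1; 1(-1) - 3 = -4; (-4)(-1) - 16 = -12; (-12)(-1) - 12 = 0 → quotient x^2 - 4x - 12, remainder 0.
Solve the quadratic x^2 - 4x - 12 = 0: discriminant = (-4)^2 - 4(1)(-12) = 16 + 48 = 64.
sqrt(64) = 8, so x = (4 ± 8)/2: x = 6 or x = -2.

x = -2, x = -1, x = 6


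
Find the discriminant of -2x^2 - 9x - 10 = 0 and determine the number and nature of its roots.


For ax^2 + bx + c = 0, discriminant D = b^2 - 4ac
Here a = -2, b = -9, c = -10
D = (-9)^2 - 4(-2)(-10) = 81 - 80 = 1

D = 1 > 0 and is a perfect square (sqrt = 1)
The equation has 2 distinct real rational roots.

Discriminant = 1, 2 distinct real rational roots


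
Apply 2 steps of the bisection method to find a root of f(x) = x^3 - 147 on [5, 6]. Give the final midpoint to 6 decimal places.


f(x) = x^3 - 147
f(5) = -22 < 0
f(6) = 69 > 0

Step 1: midpoint = (5.000000 + 6.000000)/2 = 5.500000
  f(5.500000) = 19.375000
  f(mid) > 0, so root is in [5.000000, 5.500000]

Step 2: midpoint = (5.000000 + 5.500000)/2 = 5.250000
  f(5.250000) = -2.296875
  f(mid) < 0, so root is in [5.250000, 5.500000]

midpoint = 5.250000
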